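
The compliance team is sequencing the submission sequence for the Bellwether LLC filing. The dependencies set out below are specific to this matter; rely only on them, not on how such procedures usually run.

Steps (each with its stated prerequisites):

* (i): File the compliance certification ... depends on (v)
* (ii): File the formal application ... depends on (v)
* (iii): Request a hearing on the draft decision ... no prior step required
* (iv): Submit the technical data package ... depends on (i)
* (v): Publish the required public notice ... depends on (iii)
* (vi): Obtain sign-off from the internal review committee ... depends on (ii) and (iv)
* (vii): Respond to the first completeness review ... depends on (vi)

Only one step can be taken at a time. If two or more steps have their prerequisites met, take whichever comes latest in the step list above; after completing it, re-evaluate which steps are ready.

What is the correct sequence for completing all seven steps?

(iii), (v), (ii), (i), (iv), (vi), (vii)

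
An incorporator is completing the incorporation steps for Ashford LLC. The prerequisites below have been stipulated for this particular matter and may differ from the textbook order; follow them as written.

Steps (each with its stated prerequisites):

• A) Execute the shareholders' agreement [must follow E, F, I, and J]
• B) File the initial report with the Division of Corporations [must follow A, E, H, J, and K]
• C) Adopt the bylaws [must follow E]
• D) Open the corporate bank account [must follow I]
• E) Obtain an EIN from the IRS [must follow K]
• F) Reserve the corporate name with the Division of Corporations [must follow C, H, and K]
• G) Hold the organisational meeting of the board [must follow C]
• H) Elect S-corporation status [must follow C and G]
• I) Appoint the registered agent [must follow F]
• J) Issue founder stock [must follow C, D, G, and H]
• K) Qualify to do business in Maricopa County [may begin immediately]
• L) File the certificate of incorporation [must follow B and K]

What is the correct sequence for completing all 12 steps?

K has no prerequisites → K first.
E needed K, now all done → E.
Next only C has its prerequisites met → C.
G needed C, now all done → G.
H is the only step now ready → H.
F needed C, H and K, now all done → F.
I is the only step now ready → I.
D needed I, now all done → D.
Next only J has its prerequisites met → J.
A is the only step now ready → A.
B is the only step now ready → B.
Next only L has its prerequisites met → L.

K E C G H F I D J A B L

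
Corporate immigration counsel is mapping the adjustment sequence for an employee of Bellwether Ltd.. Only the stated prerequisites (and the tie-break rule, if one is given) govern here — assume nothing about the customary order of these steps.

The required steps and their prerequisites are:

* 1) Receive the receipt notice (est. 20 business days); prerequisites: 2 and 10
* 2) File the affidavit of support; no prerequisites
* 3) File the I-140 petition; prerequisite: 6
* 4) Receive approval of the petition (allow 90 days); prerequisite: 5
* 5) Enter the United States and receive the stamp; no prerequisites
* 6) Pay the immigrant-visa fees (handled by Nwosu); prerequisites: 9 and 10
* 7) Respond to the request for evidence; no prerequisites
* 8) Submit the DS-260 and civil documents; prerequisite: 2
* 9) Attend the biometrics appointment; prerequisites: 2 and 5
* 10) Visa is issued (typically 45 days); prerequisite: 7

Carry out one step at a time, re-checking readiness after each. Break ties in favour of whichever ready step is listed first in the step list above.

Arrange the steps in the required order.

2, 5 and 7 have no prerequisites; 2 is listed earlier, so 2 is first.
5, 7 and 8 are all available; 5 is listed earlier → 5.
Ready: 4, 7, 8 and 9. 4 is listed earlier → 4.
Now 7, 8 and 9 have their prerequisites met. 7 is listed earlier, so 7 next.
10 now also ready, so the ready set is {8, 9, 10}; 8 is listed earlier → 8.
Ready: 9 and 10. 9 is listed earlier → 9.
That leaves 10 as the only ready step → 10.
Now 1 and 6 have their prerequisites met. 1 is listed earlier, so 1 next.
Next only 6 has its prerequisites met → 6.
3 needed 6, now all done → 3.

2 5 4 7 8 9 10 1 6 3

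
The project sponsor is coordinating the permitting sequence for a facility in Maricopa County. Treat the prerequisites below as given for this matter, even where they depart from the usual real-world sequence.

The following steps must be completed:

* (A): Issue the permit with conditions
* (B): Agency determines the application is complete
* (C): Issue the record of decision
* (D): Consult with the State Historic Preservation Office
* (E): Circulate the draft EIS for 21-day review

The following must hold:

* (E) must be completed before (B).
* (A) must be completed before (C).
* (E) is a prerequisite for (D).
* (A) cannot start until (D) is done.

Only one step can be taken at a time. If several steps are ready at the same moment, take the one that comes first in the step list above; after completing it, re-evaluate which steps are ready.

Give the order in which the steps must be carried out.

(E) → (B) → (D) → (A) → (C)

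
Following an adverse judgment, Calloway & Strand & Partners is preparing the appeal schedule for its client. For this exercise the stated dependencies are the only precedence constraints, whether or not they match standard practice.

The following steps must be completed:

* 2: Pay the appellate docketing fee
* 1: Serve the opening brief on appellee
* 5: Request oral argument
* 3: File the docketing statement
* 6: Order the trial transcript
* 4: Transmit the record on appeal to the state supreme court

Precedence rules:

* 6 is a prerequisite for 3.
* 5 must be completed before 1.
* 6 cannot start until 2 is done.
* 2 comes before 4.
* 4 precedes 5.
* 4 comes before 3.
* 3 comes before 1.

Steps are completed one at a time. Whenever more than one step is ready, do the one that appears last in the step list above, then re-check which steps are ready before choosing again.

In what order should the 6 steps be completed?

2 has no prerequisites → 2 first.
4 and 6 are both available; 4 is listed later → 4.
5 now also ready, so the ready set is {6, 5}; 6 is listed later → 6.
3 now also ready, so the ready set is {3, 5}; 3 is listed later → 3.
That leaves 5 as the only ready step → 5.
Next only 1 has its prerequisites met → 1.

2 4 6 3 5 1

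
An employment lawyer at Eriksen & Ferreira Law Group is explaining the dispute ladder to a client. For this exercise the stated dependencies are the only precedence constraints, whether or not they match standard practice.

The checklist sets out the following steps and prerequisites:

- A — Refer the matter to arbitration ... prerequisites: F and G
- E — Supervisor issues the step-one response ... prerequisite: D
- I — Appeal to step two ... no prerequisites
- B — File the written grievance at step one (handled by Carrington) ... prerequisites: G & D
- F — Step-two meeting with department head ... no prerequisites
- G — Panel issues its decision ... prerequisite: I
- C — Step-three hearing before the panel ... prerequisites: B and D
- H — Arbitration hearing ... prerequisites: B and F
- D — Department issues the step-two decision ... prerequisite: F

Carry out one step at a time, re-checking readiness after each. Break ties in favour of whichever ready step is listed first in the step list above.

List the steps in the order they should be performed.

Nothing is required for I and F. I is listed earlier → I first.
G now also ready, so the ready set is {F, G}; F is listed earlier → F.
D now also ready, so the ready set is {G, D}; G is listed earlier → G.
Now A and D have their prerequisites met. A is listed earlier, so A next.
D needed F, now all done → D.
Ready: E and B. E is listed earlier → E.
That leaves B as the only ready step → B.
Now C and H have their prerequisites met. C is listed earlier, so C next.
Next only H has its prerequisites met → H.

I, F, G, A, D, E, B, C, H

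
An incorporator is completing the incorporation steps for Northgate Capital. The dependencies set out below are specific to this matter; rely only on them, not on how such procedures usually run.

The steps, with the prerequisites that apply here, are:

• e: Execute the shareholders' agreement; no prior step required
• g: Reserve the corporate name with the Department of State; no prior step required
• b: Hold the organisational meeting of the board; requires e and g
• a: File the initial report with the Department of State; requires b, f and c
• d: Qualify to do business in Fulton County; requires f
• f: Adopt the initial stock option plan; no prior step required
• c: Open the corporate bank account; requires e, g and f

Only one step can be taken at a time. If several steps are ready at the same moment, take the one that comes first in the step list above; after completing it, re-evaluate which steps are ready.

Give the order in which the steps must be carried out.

e → g → b → f → d → c → a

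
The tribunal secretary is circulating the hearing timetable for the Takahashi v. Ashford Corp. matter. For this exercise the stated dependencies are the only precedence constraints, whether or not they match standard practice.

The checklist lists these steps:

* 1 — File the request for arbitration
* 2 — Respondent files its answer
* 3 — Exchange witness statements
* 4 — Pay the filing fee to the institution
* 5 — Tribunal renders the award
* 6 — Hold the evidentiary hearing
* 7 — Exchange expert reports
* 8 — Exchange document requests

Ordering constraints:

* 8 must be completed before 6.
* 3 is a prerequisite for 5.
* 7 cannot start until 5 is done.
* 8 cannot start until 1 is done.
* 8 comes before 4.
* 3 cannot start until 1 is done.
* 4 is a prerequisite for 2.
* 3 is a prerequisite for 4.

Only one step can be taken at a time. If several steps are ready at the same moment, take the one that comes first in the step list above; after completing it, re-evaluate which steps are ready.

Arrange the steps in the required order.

1 → 3 → 5 → 7 → 8 → 4 → 2 → 6

Only 1 has no prerequisites, so it is first.
Now 3 and 8 have their prerequisites met. 3 is listed earlier, so 3 next.
Now 5 and 8 have their prerequisites met. 5 is listed earlier, so 5 next.
7 and 8 are both available; 7 is listed earlier → 7.
Next only 8 has its prerequisites met → 8.
Ready: 4 and 6. 4 is listed earlier → 4.
2 and 6 are both available; 2 is listed earlier → 2.
6 needed 8, now all done → 6.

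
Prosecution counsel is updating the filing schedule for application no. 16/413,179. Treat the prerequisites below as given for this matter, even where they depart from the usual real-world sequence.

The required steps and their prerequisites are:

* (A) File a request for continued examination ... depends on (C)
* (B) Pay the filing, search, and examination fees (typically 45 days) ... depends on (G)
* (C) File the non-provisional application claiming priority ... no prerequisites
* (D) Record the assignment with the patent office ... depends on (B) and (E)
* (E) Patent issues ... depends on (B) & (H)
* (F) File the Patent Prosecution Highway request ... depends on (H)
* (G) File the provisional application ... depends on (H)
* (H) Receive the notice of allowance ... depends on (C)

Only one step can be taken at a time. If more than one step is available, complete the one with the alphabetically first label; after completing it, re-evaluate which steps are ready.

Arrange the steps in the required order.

(C), (A), (H), (F), (G), (B), (E), (D)

(C) has no prerequisites → (C) first.
(A) and (H) are both available; (A) has the earlier label → (A).
(H) needed (C), now all done → (H).
Now (F) and (G) have their prerequisites met. (F) has the earlier label, so (F) next.
(G) needed (H), now all done → (G).
Next only (B) has its prerequisites met → (B).
(E) needed (B) and (H), now all done → (E).
Next only (D) has its prerequisites met → (D).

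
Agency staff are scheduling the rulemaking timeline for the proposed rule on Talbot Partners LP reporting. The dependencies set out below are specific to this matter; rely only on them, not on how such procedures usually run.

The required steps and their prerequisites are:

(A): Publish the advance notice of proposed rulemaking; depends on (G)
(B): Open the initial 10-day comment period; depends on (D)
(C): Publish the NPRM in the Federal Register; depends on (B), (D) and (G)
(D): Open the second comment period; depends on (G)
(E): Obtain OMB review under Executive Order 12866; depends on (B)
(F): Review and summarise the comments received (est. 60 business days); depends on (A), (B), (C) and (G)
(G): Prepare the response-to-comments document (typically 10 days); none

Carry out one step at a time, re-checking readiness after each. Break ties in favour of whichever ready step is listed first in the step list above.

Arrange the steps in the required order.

(G) has no prerequisites → (G) first.
Now (A) and (D) have their prerequisites met. (A) is listed earlier, so (A) next.
Next only (D) has its prerequisites met → (D).
That leaves (B) as the only ready step → (B).
Now (C) and (E) have their prerequisites met. (C) is listed earlier, so (C) next.
(E) and (F) are both available; (E) is listed earlier → (E).
(F) is the only step now ready → (F).

(G), (A), (D), (B), (C), (E), (F)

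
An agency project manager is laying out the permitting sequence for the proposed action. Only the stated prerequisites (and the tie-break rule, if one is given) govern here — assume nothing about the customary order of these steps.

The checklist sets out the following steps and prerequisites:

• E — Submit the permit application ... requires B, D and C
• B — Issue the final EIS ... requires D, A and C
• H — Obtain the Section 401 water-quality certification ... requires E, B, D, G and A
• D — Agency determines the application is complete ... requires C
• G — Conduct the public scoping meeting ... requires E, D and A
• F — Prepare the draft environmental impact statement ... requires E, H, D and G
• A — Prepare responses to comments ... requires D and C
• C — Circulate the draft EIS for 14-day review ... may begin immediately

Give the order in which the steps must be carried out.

C has no prerequisites → C first.
D needed C, now all done → D.
A needed D and C, now all done → A.
B needed D, A and C, now all done → B.
E needed B, D and C, now all done → E.
G is the only step now ready → G.
H needed E, B, D, G and A, now all done → H.
F is the only step now ready → F.

C D A B E G H F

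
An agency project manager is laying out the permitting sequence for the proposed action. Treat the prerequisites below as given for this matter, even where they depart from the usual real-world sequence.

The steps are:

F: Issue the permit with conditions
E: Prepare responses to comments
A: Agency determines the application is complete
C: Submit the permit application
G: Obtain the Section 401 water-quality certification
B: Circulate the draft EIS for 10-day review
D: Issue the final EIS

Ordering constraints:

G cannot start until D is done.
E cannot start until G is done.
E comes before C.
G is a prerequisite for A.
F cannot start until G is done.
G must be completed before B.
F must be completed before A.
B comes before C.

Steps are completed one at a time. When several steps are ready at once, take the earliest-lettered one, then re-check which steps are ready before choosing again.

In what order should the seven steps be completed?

D G B E C F A

D has no prerequisites → D first.
Next only G has its prerequisites met → G.
Ready: B, E and F. B has the earlier label → B.
Ready: E and F. E has the earlier label → E.
Now C and F have their prerequisites met. C has the earlier label, so C next.
That leaves F as the only ready step → F.
A needed F and G, now all done → A.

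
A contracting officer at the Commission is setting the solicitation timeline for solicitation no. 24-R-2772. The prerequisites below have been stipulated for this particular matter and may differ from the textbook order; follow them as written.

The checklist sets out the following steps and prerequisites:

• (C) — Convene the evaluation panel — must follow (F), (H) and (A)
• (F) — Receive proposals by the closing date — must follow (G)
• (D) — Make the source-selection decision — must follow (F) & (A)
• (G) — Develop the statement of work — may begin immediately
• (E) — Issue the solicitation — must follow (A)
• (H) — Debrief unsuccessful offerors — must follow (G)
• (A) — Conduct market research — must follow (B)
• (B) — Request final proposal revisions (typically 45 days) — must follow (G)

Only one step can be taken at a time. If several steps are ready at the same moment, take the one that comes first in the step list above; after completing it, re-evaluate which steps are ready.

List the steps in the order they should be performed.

(G) is the only step with nothing outstanding, so it goes first.
(F), (H) and (B) are all available; (F) is listed earlier → (F).
(H) and (B) are both available; (H) is listed earlier → (H).
(B) needed (G), now all done → (B).
Next only (A) has its prerequisites met → (A).
Now (C), (D) and (E) have their prerequisites met. (C) is listed earlier, so (C) next.
Now (D) and (E) have their prerequisites met. (D) is listed earlier, so (D) next.
That leaves (E) as the only ready step → (E).

(G), (F), (H), (B), (A), (C), (D), (E)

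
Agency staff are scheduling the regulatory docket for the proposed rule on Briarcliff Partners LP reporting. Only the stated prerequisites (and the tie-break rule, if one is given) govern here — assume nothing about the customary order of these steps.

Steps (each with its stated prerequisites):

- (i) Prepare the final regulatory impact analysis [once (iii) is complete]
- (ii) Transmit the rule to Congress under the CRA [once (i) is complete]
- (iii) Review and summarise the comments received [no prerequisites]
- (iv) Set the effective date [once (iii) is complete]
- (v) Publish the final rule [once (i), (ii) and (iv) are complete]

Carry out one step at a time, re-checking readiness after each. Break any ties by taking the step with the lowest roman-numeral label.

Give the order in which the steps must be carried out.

(iii) has no prerequisites → (iii) first.
(i) and (iv) are both available; (i) has the earlier label → (i).
(ii) now also ready, so the ready set is {(ii), (iv)}; (ii) has the earlier label → (ii).
That leaves (iv) as the only ready step → (iv).
That leaves (v) as the only ready step → (v).

(iii), (i), (ii), (iv), (v)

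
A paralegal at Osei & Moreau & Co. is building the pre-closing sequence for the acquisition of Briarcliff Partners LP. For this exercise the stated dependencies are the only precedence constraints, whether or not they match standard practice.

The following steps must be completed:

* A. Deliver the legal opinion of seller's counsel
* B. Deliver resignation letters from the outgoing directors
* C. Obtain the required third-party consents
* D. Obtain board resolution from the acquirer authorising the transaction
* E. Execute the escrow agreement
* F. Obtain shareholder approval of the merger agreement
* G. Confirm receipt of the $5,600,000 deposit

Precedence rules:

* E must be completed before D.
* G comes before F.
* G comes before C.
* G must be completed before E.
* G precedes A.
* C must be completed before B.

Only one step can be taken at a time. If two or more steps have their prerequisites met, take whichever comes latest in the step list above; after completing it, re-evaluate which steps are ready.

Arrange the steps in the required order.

G is the only step with nothing outstanding, so it goes first.
Ready: F, E, C and A. F is listed later → F.
Ready: E, C and A. E is listed later → E.
D now also ready, so the ready set is {D, C, A}; D is listed later → D.
C and A are both available; C is listed later → C.
B now also ready, so the ready set is {B, A}; B is listed later → B.
A needed G, now all done → A.

G F E D C B A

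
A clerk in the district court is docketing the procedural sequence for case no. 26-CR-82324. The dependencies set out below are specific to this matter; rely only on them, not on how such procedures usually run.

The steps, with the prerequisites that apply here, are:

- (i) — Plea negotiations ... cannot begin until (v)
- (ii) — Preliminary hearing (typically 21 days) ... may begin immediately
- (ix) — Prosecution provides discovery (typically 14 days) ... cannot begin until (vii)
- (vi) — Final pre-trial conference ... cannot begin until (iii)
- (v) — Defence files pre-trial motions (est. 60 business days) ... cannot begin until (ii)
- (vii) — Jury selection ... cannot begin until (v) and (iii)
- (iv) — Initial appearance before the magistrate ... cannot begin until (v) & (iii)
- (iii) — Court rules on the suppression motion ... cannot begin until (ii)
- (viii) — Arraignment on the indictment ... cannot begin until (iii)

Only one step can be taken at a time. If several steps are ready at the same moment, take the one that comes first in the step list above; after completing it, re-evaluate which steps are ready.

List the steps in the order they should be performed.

(ii) is the only step with nothing outstanding, so it goes first.
Ready: (v) and (iii). (v) is listed earlier → (v).
Now (i) and (iii) have their prerequisites met. (i) is listed earlier, so (i) next.
(iii) needed (ii), now all done → (iii).
Now (vi), (vii), (iv) and (viii) have their prerequisites met. (vi) is listed earlier, so (vi) next.
Ready: (vii), (iv) and (viii). (vii) is listed earlier → (vii).
(ix) now also ready, so the ready set is {(ix), (iv), (viii)}; (ix) is listed earlier → (ix).
Now (iv) and (viii) have their prerequisites met. (iv) is listed earlier, so (iv) next.
(viii) needed (iii), now all done → (viii).

(ii), (v), (i), (iii), (vi), (vii), (ix), (iv), (viii)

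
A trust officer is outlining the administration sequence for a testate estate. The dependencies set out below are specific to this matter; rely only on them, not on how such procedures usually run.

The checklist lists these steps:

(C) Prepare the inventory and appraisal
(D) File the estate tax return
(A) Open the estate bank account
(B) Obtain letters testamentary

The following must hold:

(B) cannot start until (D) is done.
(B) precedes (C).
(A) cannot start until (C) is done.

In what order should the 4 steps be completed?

Only (D) has no prerequisites, so it is first.
That leaves (B) as the only ready step → (B).
(C) needed (B), now all done → (C).
(A) is the only step now ready → (A).

(D) (B) (C) (A)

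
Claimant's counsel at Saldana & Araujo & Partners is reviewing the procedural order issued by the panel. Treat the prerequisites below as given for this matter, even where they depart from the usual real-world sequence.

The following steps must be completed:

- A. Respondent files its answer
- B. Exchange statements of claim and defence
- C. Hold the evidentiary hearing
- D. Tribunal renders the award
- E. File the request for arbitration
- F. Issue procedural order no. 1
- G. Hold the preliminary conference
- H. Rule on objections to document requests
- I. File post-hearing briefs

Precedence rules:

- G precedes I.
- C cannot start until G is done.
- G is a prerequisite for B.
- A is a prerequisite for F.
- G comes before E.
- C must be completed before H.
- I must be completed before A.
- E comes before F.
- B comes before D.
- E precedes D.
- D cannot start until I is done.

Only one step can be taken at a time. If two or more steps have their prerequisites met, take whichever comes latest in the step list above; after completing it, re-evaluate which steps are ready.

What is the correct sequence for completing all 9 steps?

G, I, E, C, H, B, D, A, F

Only G has no prerequisites, so it is first.
I, E, C and B are all available; I is listed later → I.
A now also ready, so the ready set is {E, C, B, A}; E is listed later → E.
Now C, B and A have their prerequisites met. C is listed later, so C next.
Ready: H, B and A. H is listed later → H.
Now B and A have their prerequisites met. B is listed later, so B next.
D and A are both available; D is listed later → D.
A is the only step now ready → A.
Next only F has its prerequisites met → F.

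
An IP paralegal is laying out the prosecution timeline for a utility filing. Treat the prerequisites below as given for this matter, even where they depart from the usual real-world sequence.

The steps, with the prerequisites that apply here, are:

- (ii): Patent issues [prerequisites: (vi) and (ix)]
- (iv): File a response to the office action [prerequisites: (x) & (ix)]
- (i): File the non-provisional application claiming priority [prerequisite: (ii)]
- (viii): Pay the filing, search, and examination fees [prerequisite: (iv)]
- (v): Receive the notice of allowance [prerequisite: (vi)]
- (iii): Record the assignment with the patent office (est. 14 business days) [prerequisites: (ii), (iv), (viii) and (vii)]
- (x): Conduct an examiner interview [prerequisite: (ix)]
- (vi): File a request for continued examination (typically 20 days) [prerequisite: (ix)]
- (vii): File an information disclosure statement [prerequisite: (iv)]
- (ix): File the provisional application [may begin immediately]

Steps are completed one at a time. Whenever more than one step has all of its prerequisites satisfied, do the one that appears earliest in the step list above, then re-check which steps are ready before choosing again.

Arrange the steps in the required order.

(ix), (x), (iv), (viii), (vi), (ii), (i), (v), (vii), (iii)

Only (ix) has no prerequisites, so it is first.
Now (x) and (vi) have their prerequisites met. (x) is listed earlier, so (x) next.
(iv) and (vi) are both available; (iv) is listed earlier → (iv).
(viii), (vi) and (vii) are all available; (viii) is listed earlier → (viii).
(vi) and (vii) are both available; (vi) is listed earlier → (vi).
(ii) and (v) now also ready, so the ready set is {(ii), (v), (vii)}; (ii) is listed earlier → (ii).
(i) now also ready, so the ready set is {(i), (v), (vii)}; (i) is listed earlier → (i).
(v) and (vii) are both available; (v) is listed earlier → (v).
That leaves (vii) as the only ready step → (vii).
(iii) needed (ii), (iv), (viii) and (vii), now all done → (iii).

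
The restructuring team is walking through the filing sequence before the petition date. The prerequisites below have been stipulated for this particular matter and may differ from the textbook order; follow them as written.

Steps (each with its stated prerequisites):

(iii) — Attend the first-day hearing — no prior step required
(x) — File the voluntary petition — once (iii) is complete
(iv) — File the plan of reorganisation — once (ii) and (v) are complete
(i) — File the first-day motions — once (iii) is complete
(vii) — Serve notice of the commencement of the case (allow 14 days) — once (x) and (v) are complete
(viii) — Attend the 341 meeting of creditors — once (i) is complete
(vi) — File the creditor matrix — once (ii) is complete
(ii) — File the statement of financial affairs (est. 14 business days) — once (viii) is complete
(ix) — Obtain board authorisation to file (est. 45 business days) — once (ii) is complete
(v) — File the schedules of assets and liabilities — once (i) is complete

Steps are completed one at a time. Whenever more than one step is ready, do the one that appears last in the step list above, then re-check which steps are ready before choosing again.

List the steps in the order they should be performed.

Only (iii) has no prerequisites, so it is first.
Ready: (i) and (x). (i) is listed later → (i).
Now (v), (viii) and (x) have their prerequisites met. (v) is listed later, so (v) next.
(viii) and (x) are both available; (viii) is listed later → (viii).
(ii) and (x) are both available; (ii) is listed later → (ii).
(ix), (vi) and (iv) now also ready, so the ready set is {(ix), (vi), (iv), (x)}; (ix) is listed later → (ix).
(vi), (iv) and (x) are all available; (vi) is listed later → (vi).
(iv) and (x) are both available; (iv) is listed later → (iv).
(x) needed (iii), now all done → (x).
That leaves (vii) as the only ready step → (vii).

(iii), (i), (v), (viii), (ii), (ix), (vi), (iv), (x), (vii)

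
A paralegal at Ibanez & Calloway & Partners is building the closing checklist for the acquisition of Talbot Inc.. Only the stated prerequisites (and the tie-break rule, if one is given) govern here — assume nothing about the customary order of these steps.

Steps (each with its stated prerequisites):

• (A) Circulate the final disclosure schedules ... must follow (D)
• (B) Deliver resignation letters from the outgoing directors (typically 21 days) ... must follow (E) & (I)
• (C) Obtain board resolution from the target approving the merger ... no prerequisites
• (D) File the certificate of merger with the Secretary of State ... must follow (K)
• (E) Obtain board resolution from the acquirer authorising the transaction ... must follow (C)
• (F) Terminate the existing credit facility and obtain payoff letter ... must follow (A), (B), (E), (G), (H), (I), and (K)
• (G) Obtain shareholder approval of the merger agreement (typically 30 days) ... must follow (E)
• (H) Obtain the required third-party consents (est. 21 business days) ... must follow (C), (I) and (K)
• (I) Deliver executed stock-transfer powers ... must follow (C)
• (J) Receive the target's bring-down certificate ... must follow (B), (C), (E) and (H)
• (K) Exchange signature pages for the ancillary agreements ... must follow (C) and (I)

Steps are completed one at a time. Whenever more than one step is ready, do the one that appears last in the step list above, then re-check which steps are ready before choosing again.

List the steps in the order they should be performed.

(C) → (I) → (K) → (H) → (E) → (G) → (D) → (B) → (J) → (A) → (F)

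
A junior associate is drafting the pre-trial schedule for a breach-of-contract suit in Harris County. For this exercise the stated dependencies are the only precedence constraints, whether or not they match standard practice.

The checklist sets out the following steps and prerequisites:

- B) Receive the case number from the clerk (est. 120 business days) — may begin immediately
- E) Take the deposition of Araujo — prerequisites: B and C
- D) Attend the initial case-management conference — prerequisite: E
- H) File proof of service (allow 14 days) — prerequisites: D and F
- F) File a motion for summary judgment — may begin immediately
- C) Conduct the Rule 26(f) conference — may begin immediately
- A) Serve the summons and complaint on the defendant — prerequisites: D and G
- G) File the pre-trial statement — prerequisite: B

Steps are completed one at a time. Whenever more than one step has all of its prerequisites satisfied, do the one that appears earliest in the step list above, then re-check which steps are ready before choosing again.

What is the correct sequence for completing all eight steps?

B, F and C have no prerequisites; B is listed earlier, so B is first.
Now F, C and G have their prerequisites met. F is listed earlier, so F next.
Now C and G have their prerequisites met. C is listed earlier, so C next.
Ready: E and G. E is listed earlier → E.
Ready: D and G. D is listed earlier → D.
H and G are both available; H is listed earlier → H.
Next only G has its prerequisites met → G.
A needed D and G, now all done → A.

B → F → C → E → D → H → G → A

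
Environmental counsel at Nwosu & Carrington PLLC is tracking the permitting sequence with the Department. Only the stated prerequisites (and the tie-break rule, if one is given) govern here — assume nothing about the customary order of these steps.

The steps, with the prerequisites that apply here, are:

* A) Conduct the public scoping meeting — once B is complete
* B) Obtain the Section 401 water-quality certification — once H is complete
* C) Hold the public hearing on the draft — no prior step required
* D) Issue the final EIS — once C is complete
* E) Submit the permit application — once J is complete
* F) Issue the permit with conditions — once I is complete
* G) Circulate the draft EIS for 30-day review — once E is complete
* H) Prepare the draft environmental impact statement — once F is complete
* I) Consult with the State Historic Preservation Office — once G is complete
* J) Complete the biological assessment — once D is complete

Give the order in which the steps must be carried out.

C D J E G I F H B A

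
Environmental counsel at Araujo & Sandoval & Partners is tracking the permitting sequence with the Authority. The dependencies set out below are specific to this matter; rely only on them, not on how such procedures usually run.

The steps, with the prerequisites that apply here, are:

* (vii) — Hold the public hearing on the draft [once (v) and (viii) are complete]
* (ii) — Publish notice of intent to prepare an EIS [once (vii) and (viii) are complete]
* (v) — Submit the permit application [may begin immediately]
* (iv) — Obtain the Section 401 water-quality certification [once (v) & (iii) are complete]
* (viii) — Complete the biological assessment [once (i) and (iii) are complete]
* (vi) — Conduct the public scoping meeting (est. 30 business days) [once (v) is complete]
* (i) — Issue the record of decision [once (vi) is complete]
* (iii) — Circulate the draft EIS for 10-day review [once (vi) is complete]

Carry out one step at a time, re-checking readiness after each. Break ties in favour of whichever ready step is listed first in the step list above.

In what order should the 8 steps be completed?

(v), (vi), (i), (iii), (iv), (viii), (vii), (ii)

(v) is the only step with nothing outstanding, so it goes first.
That leaves (vi) as the only ready step → (vi).
Now (i) and (iii) have their prerequisites met. (i) is listed earlier, so (i) next.
(iii) is the only step now ready → (iii).
Ready: (iv) and (viii). (iv) is listed earlier → (iv).
(viii) needed (i) and (iii), now all done → (viii).
That leaves (vii) as the only ready step → (vii).
That leaves (ii) as the only ready step → (ii).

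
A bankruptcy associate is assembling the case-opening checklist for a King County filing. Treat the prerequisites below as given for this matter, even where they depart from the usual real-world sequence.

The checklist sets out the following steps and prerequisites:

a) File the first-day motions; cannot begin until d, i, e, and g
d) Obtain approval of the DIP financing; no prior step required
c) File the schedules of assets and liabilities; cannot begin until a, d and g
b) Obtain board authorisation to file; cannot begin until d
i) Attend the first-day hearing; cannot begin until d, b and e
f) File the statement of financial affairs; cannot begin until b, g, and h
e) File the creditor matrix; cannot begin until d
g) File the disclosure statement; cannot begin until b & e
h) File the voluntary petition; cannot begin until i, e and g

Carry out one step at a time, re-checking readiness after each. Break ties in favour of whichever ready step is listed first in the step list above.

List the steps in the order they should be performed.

d is the only step with nothing outstanding, so it goes first.
Now b and e have their prerequisites met. b is listed earlier, so b next.
e needed d, now all done → e.
Now i and g have their prerequisites met. i is listed earlier, so i next.
That leaves g as the only ready step → g.
Now a and h have their prerequisites met. a is listed earlier, so a next.
c now also ready, so the ready set is {c, h}; c is listed earlier → c.
Next only h has its prerequisites met → h.
Next only f has its prerequisites met → f.

d, b, e, i, g, a, c, h, f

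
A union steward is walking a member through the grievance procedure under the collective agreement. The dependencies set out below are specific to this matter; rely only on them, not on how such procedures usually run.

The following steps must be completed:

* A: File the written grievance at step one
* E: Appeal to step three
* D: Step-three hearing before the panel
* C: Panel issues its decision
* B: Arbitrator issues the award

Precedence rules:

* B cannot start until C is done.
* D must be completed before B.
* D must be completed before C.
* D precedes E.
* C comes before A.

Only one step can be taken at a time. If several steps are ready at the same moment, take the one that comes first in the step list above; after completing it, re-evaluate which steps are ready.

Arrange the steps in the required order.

D, E, C, A, B

D has no prerequisites → D first.
Ready: E and C. E is listed earlier → E.
That leaves C as the only ready step → C.
Ready: A and B. A is listed earlier → A.
B is the only step now ready → B.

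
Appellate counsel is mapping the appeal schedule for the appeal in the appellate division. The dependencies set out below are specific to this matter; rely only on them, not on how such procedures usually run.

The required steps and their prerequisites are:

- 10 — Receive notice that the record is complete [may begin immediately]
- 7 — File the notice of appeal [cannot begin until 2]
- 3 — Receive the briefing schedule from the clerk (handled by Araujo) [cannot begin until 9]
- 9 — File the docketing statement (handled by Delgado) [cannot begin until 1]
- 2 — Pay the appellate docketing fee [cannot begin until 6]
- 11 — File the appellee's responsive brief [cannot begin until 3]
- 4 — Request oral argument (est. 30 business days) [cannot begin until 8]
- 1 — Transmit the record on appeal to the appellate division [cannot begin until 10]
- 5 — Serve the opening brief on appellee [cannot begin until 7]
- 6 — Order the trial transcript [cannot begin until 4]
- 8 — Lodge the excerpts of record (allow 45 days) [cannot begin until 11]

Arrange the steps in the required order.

Only 10 has no prerequisites, so it is first.
That leaves 1 as the only ready step → 1.
That leaves 9 as the only ready step → 9.
3 needed 9, now all done → 3.
Next only 11 has its prerequisites met → 11.
8 needed 11, now all done → 8.
4 needed 8, now all done → 4.
6 needed 4, now all done → 6.
2 is the only step now ready → 2.
That leaves 7 as the only ready step → 7.
5 needed 7, now all done → 5.

10, 1, 9, 3, 11, 8, 4, 6, 2, 7, 5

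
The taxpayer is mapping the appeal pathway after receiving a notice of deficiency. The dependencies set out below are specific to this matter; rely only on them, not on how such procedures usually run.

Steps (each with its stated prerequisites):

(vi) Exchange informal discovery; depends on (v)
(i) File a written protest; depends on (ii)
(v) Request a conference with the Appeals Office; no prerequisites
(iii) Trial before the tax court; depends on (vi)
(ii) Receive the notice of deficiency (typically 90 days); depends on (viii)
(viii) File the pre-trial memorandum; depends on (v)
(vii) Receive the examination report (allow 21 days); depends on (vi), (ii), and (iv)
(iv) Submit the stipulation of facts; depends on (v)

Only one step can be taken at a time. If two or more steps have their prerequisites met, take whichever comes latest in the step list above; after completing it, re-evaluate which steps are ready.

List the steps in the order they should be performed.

(v), (iv), (viii), (ii), (i), (vi), (vii), (iii)

(v) has no prerequisites → (v) first.
Now (iv), (viii) and (vi) have their prerequisites met. (iv) is listed later, so (iv) next.
Now (viii) and (vi) have their prerequisites met. (viii) is listed later, so (viii) next.
(ii) now also ready, so the ready set is {(ii), (vi)}; (ii) is listed later → (ii).
(i) now also ready, so the ready set is {(i), (vi)}; (i) is listed later → (i).
(vi) is the only step now ready → (vi).
Ready: (vii) and (iii). (vii) is listed later → (vii).
(iii) is the only step now ready → (iii).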